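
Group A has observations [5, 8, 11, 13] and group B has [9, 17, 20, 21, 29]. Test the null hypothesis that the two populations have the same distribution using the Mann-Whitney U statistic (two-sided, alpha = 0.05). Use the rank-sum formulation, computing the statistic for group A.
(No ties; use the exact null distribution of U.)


Step 1: Combine and sort all 9 observations; assign midranks.
sorted (value, group): (5,X), (8,X), (9,Y), (11,X), (13,X), (17,Y), (20,Y), (21,Y), (29,Y)
ranks: 5->1, 8->2, 9->3, 11->4, 13->5, 17->6, 20->7, 21->8, 29->9
Step 2: Rank sum for X: R1 = 1 + 2 + 4 + 5 = 12.
Step 3: U_X = R1 - n1(n1+1)/2 = 12 - 4*5/2 = 12 - 10 = 2.
       U_Y = n1*n2 - U_X = 20 - 2 = 18.
Step 4: No ties, so the exact null distribution of U (based on enumerating the C(9,4) = 126 equally likely rank assignments) gives the two-sided p-value.
Step 5: p-value = 0.063492; compare to alpha = 0.05. fail to reject H0.

U_X = 2, p = 0.063492, fail to reject H0 at alpha = 0.05.


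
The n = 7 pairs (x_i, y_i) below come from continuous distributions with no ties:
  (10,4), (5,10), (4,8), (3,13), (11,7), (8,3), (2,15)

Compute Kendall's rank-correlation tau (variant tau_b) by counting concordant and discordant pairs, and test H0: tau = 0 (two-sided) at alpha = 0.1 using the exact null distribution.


Step 1: Enumerate the 21 unordered pairs (i,j) with i<j and classify each by sign(x_j-x_i) * sign(y_j-y_i).
  (1,2):dx=-5,dy=+6->D; (1,3):dx=-6,dy=+4->D; (1,4):dx=-7,dy=+9->D; (1,5):dx=+1,dy=+3->C
  (1,6):dx=-2,dy=-1->C; (1,7):dx=-8,dy=+11->D; (2,3):dx=-1,dy=-2->C; (2,4):dx=-2,dy=+3->D
  (2,5):dx=+6,dy=-3->D; (2,6):dx=+3,dy=-7->D; (2,7):dx=-3,dy=+5->D; (3,4):dx=-1,dy=+5->D
  (3,5):dx=+7,dy=-1->D; (3,6):dx=+4,dy=-5->D; (3,7):dx=-2,dy=+7->D; (4,5):dx=+8,dy=-6->D
  (4,6):dx=+5,dy=-10->D; (4,7):dx=-1,dy=+2->D; (5,6):dx=-3,dy=-4->C; (5,7):dx=-9,dy=+8->D
  (6,7):dx=-6,dy=+12->D
Step 2: C = 4, D = 17, total pairs = 21.
Step 3: tau = (C - D)/(n(n-1)/2) = (4 - 17)/21 = -0.619048.
Step 4: Exact two-sided p-value (enumerate n! = 5040 permutations of y under H0): p = 0.069048.
Step 5: alpha = 0.1. reject H0.

tau_b = -0.6190 (C=4, D=17), p = 0.069048, reject H0.


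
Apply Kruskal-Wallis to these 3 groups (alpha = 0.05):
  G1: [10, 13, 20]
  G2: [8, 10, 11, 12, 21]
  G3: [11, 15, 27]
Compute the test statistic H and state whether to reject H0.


Step 1: Combine all N = 11 observations and assign midranks.
sorted (value, group, rank): (8,G2,1), (10,G1,2.5), (10,G2,2.5), (11,G2,4.5), (11,G3,4.5), (12,G2,6), (13,G1,7), (15,G3,8), (20,G1,9), (21,G2,10), (27,G3,11)
Step 2: Sum ranks within each group.
R_1 = 18.5 (n_1 = 3)
R_2 = 24 (n_2 = 5)
R_3 = 23.5 (n_3 = 3)
Step 3: H = 12/(N(N+1)) * sum(R_i^2/n_i) - 3(N+1)
     = 12/(11*12) * (18.5^2/3 + 24^2/5 + 23.5^2/3) - 3*12
     = 0.090909 * 413.367 - 36
     = 1.578788.
Step 4: Ties present; correction factor C = 1 - 12/(11^3 - 11) = 0.990909. Corrected H = 1.578788 / 0.990909 = 1.593272.
Step 5: Under H0, H ~ chi^2(2); p-value = 0.450843.
Step 6: alpha = 0.05. fail to reject H0.

H = 1.5933, df = 2, p = 0.450843, fail to reject H0.


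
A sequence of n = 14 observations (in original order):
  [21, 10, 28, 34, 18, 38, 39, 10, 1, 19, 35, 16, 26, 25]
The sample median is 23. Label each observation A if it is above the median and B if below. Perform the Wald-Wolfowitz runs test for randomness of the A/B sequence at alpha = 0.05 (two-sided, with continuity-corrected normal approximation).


Step 1: Compute median = 23; label A = above, B = below.
Labels in order: BBAABAABBBABAA  (n_A = 7, n_B = 7)
Step 2: Count runs R = 8.
Step 3: Under H0 (random ordering), E[R] = 2*n_A*n_B/(n_A+n_B) + 1 = 2*7*7/14 + 1 = 8.0000.
        Var[R] = 2*n_A*n_B*(2*n_A*n_B - n_A - n_B) / ((n_A+n_B)^2 * (n_A+n_B-1)) = 8232/2548 = 3.2308.
        SD[R] = 1.7974.
Step 4: R = E[R], so z = 0 with no continuity correction.
Step 5: Two-sided p-value via normal approximation = 2*(1 - Phi(|z|)) = 1.000000.
Step 6: alpha = 0.05. fail to reject H0.

R = 8, z = 0.0000, p = 1.000000, fail to reject H0.


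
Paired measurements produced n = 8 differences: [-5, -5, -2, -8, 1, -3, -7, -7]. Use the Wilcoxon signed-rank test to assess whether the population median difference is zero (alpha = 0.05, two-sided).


Step 1: Drop any zero differences (none here) and take |d_i|.
|d| = [5, 5, 2, 8, 1, 3, 7, 7]
Step 2: Midrank |d_i| (ties get averaged ranks).
ranks: |5|->4.5, |5|->4.5, |2|->2, |8|->8, |1|->1, |3|->3, |7|->6.5, |7|->6.5
Step 3: Attach original signs; sum ranks with positive sign and with negative sign.
W+ = 1 = 1
W- = 4.5 + 4.5 + 2 + 8 + 3 + 6.5 + 6.5 = 35
(Check: W+ + W- = 36 should equal n(n+1)/2 = 36.)
Step 4: Test statistic W = min(W+, W-) = 1.
Step 5: Ties in |d|, so use the tie-corrected normal approximation.
        E[W] = n(n+1)/4 = 8*9/4 = 18.
        Tie groups: |d|=5 (t=2), |d|=7 (t=2); sum(t^3 - t) = 12.
        Var[W] = n(n+1)(2n+1)/24 - sum(t^3-t)/48 = 1224/24 - 12/48 = 50.75.
        z = (W - E[W]) / sqrt(Var[W]) = (1 - 18) / 7.1239 = -2.3863.
        Two-sided p = 2*Phi(z) = 0.017017.
Step 6: alpha = 0.05. reject H0.

W+ = 1, W- = 35, W = min = 1, p = 0.017017, reject H0.


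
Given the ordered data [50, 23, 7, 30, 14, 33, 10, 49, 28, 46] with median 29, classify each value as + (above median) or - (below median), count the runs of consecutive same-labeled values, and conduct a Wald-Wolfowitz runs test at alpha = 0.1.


Step 1: Compute median = 29; label A = above, B = below.
Labels in order: ABBABABABA  (n_A = 5, n_B = 5)
Step 2: Count runs R = 9.
Step 3: Under H0 (random ordering), E[R] = 2*n_A*n_B/(n_A+n_B) + 1 = 2*5*5/10 + 1 = 6.0000.
        Var[R] = 2*n_A*n_B*(2*n_A*n_B - n_A - n_B) / ((n_A+n_B)^2 * (n_A+n_B-1)) = 2000/900 = 2.2222.
        SD[R] = 1.4907.
Step 4: Continuity-corrected z = (R - 0.5 - E[R]) / SD[R] = (9 - 0.5 - 6.0000) / 1.4907 = 1.6771.
Step 5: Two-sided p-value via normal approximation = 2*(1 - Phi(|z|)) = 0.093533.
Step 6: alpha = 0.1. reject H0.

R = 9, z = 1.6771, p = 0.093533, reject H0.


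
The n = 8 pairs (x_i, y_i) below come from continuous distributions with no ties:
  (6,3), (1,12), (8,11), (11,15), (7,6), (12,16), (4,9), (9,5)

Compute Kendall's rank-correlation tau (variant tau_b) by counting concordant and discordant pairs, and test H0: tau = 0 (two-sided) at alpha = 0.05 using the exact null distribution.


Step 1: Enumerate the 28 unordered pairs (i,j) with i<j and classify each by sign(x_j-x_i) * sign(y_j-y_i).
  (1,2):dx=-5,dy=+9->D; (1,3):dx=+2,dy=+8->C; (1,4):dx=+5,dy=+12->C; (1,5):dx=+1,dy=+3->C
  (1,6):dx=+6,dy=+13->C; (1,7):dx=-2,dy=+6->D; (1,8):dx=+3,dy=+2->C; (2,3):dx=+7,dy=-1->D
  (2,4):dx=+10,dy=+3->C; (2,5):dx=+6,dy=-6->D; (2,6):dx=+11,dy=+4->C; (2,7):dx=+3,dy=-3->D
  (2,8):dx=+8,dy=-7->D; (3,4):dx=+3,dy=+4->C; (3,5):dx=-1,dy=-5->C; (3,6):dx=+4,dy=+5->C
  (3,7):dx=-4,dy=-2->C; (3,8):dx=+1,dy=-6->D; (4,5):dx=-4,dy=-9->C; (4,6):dx=+1,dy=+1->C
  (4,7):dx=-7,dy=-6->C; (4,8):dx=-2,dy=-10->C; (5,6):dx=+5,dy=+10->C; (5,7):dx=-3,dy=+3->D
  (5,8):dx=+2,dy=-1->D; (6,7):dx=-8,dy=-7->C; (6,8):dx=-3,dy=-11->C; (7,8):dx=+5,dy=-4->D
Step 2: C = 18, D = 10, total pairs = 28.
Step 3: tau = (C - D)/(n(n-1)/2) = (18 - 10)/28 = 0.285714.
Step 4: Exact two-sided p-value (enumerate n! = 40320 permutations of y under H0): p = 0.398760.
Step 5: alpha = 0.05. fail to reject H0.

tau_b = 0.2857 (C=18, D=10), p = 0.398760, fail to reject H0.


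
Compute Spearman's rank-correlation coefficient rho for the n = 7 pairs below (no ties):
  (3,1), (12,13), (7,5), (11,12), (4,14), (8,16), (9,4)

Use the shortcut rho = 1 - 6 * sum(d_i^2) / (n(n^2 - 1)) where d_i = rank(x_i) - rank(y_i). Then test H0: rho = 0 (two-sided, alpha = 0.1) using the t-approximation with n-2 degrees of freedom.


Step 1: Rank x and y separately (midranks; no ties here).
rank(x): 3->1, 12->7, 7->3, 11->6, 4->2, 8->4, 9->5
rank(y): 1->1, 13->5, 5->3, 12->4, 14->6, 16->7, 4->2
Step 2: d_i = R_x(i) - R_y(i); compute d_i^2.
  (1-1)^2=0, (7-5)^2=4, (3-3)^2=0, (6-4)^2=4, (2-6)^2=16, (4-7)^2=9, (5-2)^2=9
sum(d^2) = 42.
Step 3: rho = 1 - 6*42 / (7*(7^2 - 1)) = 1 - 252/336 = 0.250000.
Step 4: Under H0, t = rho * sqrt((n-2)/(1-rho^2)) = 0.5774 ~ t(5).
Step 5: Two-sided p-value from the t-distribution with 5 df = 0.588724.
Step 6: alpha = 0.1. fail to reject H0.

rho = 0.2500, p = 0.588724, fail to reject H0 at alpha = 0.1.


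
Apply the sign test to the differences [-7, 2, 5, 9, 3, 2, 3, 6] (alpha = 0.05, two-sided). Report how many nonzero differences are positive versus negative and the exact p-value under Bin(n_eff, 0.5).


Step 1: Discard zero differences. Original n = 8; n_eff = number of nonzero differences = 8.
Nonzero differences (with sign): -7, +2, +5, +9, +3, +2, +3, +6
Step 2: Count signs: positive = 7, negative = 1.
Step 3: Under H0: P(positive) = 0.5, so the number of positives S ~ Bin(8, 0.5).
Step 4: Two-sided exact p-value = sum of Bin(8,0.5) probabilities at or below the observed probability = 0.070312.
Step 5: alpha = 0.05. fail to reject H0.

n_eff = 8, pos = 7, neg = 1, p = 0.070312, fail to reject H0.


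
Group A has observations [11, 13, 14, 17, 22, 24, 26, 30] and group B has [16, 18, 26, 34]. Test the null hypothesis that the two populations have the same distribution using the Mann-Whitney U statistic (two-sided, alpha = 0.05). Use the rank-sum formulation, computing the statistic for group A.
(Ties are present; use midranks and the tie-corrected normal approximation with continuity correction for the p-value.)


Step 1: Combine and sort all 12 observations; assign midranks.
sorted (value, group): (11,X), (13,X), (14,X), (16,Y), (17,X), (18,Y), (22,X), (24,X), (26,X), (26,Y), (30,X), (34,Y)
ranks: 11->1, 13->2, 14->3, 16->4, 17->5, 18->6, 22->7, 24->8, 26->9.5, 26->9.5, 30->11, 34->12
Step 2: Rank sum for X: R1 = 1 + 2 + 3 + 5 + 7 + 8 + 9.5 + 11 = 46.5.
Step 3: U_X = R1 - n1(n1+1)/2 = 46.5 - 8*9/2 = 46.5 - 36 = 10.5.
       U_Y = n1*n2 - U_X = 32 - 10.5 = 21.5.
Step 4: Ties are present, so use the tie-corrected normal approximation (with continuity correction) for the p-value.
Step 5: p-value = 0.394938; compare to alpha = 0.05. fail to reject H0.

U_X = 10.5, p = 0.394938, fail to reject H0 at alpha = 0.05.


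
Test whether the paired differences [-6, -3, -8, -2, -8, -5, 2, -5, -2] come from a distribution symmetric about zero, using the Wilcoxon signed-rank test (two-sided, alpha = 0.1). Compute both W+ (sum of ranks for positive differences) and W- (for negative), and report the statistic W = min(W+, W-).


Step 1: Drop any zero differences (none here) and take |d_i|.
|d| = [6, 3, 8, 2, 8, 5, 2, 5, 2]
Step 2: Midrank |d_i| (ties get averaged ranks).
ranks: |6|->7, |3|->4, |8|->8.5, |2|->2, |8|->8.5, |5|->5.5, |2|->2, |5|->5.5, |2|->2
Step 3: Attach original signs; sum ranks with positive sign and with negative sign.
W+ = 2 = 2
W- = 7 + 4 + 8.5 + 2 + 8.5 + 5.5 + 5.5 + 2 = 43
(Check: W+ + W- = 45 should equal n(n+1)/2 = 45.)
Step 4: Test statistic W = min(W+, W-) = 2.
Step 5: Ties in |d|, so use the tie-corrected normal approximation.
        E[W] = n(n+1)/4 = 9*10/4 = 22.5.
        Tie groups: |d|=2 (t=3), |d|=5 (t=2), |d|=8 (t=2); sum(t^3 - t) = 36.
        Var[W] = n(n+1)(2n+1)/24 - sum(t^3-t)/48 = 1710/24 - 36/48 = 70.5.
        z = (W - E[W]) / sqrt(Var[W]) = (2 - 22.5) / 8.3964 = -2.4415.
        Two-sided p = 2*Phi(z) = 0.014626.
Step 6: alpha = 0.1. reject H0.

W+ = 2, W- = 43, W = min = 2, p = 0.014626, reject H0.


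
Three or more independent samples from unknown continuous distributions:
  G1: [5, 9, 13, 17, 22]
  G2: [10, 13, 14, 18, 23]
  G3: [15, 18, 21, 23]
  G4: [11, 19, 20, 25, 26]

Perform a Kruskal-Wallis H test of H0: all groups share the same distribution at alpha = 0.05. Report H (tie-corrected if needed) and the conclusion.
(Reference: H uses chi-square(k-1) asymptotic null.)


Step 1: Combine all N = 19 observations and assign midranks.
sorted (value, group, rank): (5,G1,1), (9,G1,2), (10,G2,3), (11,G4,4), (13,G1,5.5), (13,G2,5.5), (14,G2,7), (15,G3,8), (17,G1,9), (18,G2,10.5), (18,G3,10.5), (19,G4,12), (20,G4,13), (21,G3,14), (22,G1,15), (23,G2,16.5), (23,G3,16.5), (25,G4,18), (26,G4,19)
Step 2: Sum ranks within each group.
R_1 = 32.5 (n_1 = 5)
R_2 = 42.5 (n_2 = 5)
R_3 = 49 (n_3 = 4)
R_4 = 66 (n_4 = 5)
Step 3: H = 12/(N(N+1)) * sum(R_i^2/n_i) - 3(N+1)
     = 12/(19*20) * (32.5^2/5 + 42.5^2/5 + 49^2/4 + 66^2/5) - 3*20
     = 0.031579 * 2043.95 - 60
     = 4.545789.
Step 4: Ties present; correction factor C = 1 - 18/(19^3 - 19) = 0.997368. Corrected H = 4.545789 / 0.997368 = 4.557784.
Step 5: Under H0, H ~ chi^2(3); p-value = 0.207194.
Step 6: alpha = 0.05. fail to reject H0.

H = 4.5578, df = 3, p = 0.207194, fail to reject H0.


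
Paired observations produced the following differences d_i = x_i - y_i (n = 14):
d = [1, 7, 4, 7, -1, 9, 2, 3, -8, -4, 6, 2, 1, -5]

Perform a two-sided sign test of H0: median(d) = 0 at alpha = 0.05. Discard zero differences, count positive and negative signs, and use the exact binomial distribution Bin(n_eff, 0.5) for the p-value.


Step 1: Discard zero differences. Original n = 14; n_eff = number of nonzero differences = 14.
Nonzero differences (with sign): +1, +7, +4, +7, -1, +9, +2, +3, -8, -4, +6, +2, +1, -5
Step 2: Count signs: positive = 10, negative = 4.
Step 3: Under H0: P(positive) = 0.5, so the number of positives S ~ Bin(14, 0.5).
Step 4: Two-sided exact p-value = sum of Bin(14,0.5) probabilities at or below the observed probability = 0.179565.
Step 5: alpha = 0.05. fail to reject H0.

n_eff = 14, pos = 10, neg = 4, p = 0.179565, fail to reject H0.


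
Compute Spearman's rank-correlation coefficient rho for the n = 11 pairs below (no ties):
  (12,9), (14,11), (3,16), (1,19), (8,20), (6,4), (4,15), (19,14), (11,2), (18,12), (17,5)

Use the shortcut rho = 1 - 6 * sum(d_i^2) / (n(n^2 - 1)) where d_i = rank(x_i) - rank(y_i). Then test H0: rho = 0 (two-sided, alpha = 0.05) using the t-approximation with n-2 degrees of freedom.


Step 1: Rank x and y separately (midranks; no ties here).
rank(x): 12->7, 14->8, 3->2, 1->1, 8->5, 6->4, 4->3, 19->11, 11->6, 18->10, 17->9
rank(y): 9->4, 11->5, 16->9, 19->10, 20->11, 4->2, 15->8, 14->7, 2->1, 12->6, 5->3
Step 2: d_i = R_x(i) - R_y(i); compute d_i^2.
  (7-4)^2=9, (8-5)^2=9, (2-9)^2=49, (1-10)^2=81, (5-11)^2=36, (4-2)^2=4, (3-8)^2=25, (11-7)^2=16, (6-1)^2=25, (10-6)^2=16, (9-3)^2=36
sum(d^2) = 306.
Step 3: rho = 1 - 6*306 / (11*(11^2 - 1)) = 1 - 1836/1320 = -0.390909.
Step 4: Under H0, t = rho * sqrt((n-2)/(1-rho^2)) = -1.2741 ~ t(9).
Step 5: Two-sided p-value from the t-distribution with 9 df = 0.234540.
Step 6: alpha = 0.05. fail to reject H0.

rho = -0.3909, p = 0.234540, fail to reject H0 at alpha = 0.05.


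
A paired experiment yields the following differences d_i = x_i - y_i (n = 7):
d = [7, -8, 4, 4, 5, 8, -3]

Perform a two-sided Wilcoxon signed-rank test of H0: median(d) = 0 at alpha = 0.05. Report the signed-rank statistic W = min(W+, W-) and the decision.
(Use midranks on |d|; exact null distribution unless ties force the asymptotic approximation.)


Step 1: Drop any zero differences (none here) and take |d_i|.
|d| = [7, 8, 4, 4, 5, 8, 3]
Step 2: Midrank |d_i| (ties get averaged ranks).
ranks: |7|->5, |8|->6.5, |4|->2.5, |4|->2.5, |5|->4, |8|->6.5, |3|->1
Step 3: Attach original signs; sum ranks with positive sign and with negative sign.
W+ = 5 + 2.5 + 2.5 + 4 + 6.5 = 20.5
W- = 6.5 + 1 = 7.5
(Check: W+ + W- = 28 should equal n(n+1)/2 = 28.)
Step 4: Test statistic W = min(W+, W-) = 7.5.
Step 5: Ties in |d|, so use the tie-corrected normal approximation.
        E[W] = n(n+1)/4 = 7*8/4 = 14.
        Tie groups: |d|=4 (t=2), |d|=8 (t=2); sum(t^3 - t) = 12.
        Var[W] = n(n+1)(2n+1)/24 - sum(t^3-t)/48 = 840/24 - 12/48 = 34.75.
        z = (W - E[W]) / sqrt(Var[W]) = (7.5 - 14) / 5.8949 = -1.1026.
        Two-sided p = 2*Phi(z) = 0.270181.
Step 6: alpha = 0.05. fail to reject H0.

W+ = 20.5, W- = 7.5, W = min = 7.5, p = 0.270181, fail to reject H0.


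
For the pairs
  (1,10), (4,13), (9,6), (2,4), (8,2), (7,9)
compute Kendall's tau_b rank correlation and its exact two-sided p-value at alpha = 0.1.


Step 1: Enumerate the 15 unordered pairs (i,j) with i<j and classify each by sign(x_j-x_i) * sign(y_j-y_i).
  (1,2):dx=+3,dy=+3->C; (1,3):dx=+8,dy=-4->D; (1,4):dx=+1,dy=-6->D; (1,5):dx=+7,dy=-8->D
  (1,6):dx=+6,dy=-1->D; (2,3):dx=+5,dy=-7->D; (2,4):dx=-2,dy=-9->C; (2,5):dx=+4,dy=-11->D
  (2,6):dx=+3,dy=-4->D; (3,4):dx=-7,dy=-2->C; (3,5):dx=-1,dy=-4->C; (3,6):dx=-2,dy=+3->D
  (4,5):dx=+6,dy=-2->D; (4,6):dx=+5,dy=+5->C; (5,6):dx=-1,dy=+7->D
Step 2: C = 5, D = 10, total pairs = 15.
Step 3: tau = (C - D)/(n(n-1)/2) = (5 - 10)/15 = -0.333333.
Step 4: Exact two-sided p-value (enumerate n! = 720 permutations of y under H0): p = 0.469444.
Step 5: alpha = 0.1. fail to reject H0.

tau_b = -0.3333 (C=5, D=10), p = 0.469444, fail to reject H0.


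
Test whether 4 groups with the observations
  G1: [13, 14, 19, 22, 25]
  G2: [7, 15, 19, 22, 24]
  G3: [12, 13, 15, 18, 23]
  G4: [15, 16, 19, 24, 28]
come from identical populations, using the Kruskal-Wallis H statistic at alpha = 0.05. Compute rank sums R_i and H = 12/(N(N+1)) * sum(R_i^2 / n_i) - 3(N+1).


Step 1: Combine all N = 20 observations and assign midranks.
sorted (value, group, rank): (7,G2,1), (12,G3,2), (13,G1,3.5), (13,G3,3.5), (14,G1,5), (15,G2,7), (15,G3,7), (15,G4,7), (16,G4,9), (18,G3,10), (19,G1,12), (19,G2,12), (19,G4,12), (22,G1,14.5), (22,G2,14.5), (23,G3,16), (24,G2,17.5), (24,G4,17.5), (25,G1,19), (28,G4,20)
Step 2: Sum ranks within each group.
R_1 = 54 (n_1 = 5)
R_2 = 52 (n_2 = 5)
R_3 = 38.5 (n_3 = 5)
R_4 = 65.5 (n_4 = 5)
Step 3: H = 12/(N(N+1)) * sum(R_i^2/n_i) - 3(N+1)
     = 12/(20*21) * (54^2/5 + 52^2/5 + 38.5^2/5 + 65.5^2/5) - 3*21
     = 0.028571 * 2278.5 - 63
     = 2.100000.
Step 4: Ties present; correction factor C = 1 - 66/(20^3 - 20) = 0.991729. Corrected H = 2.100000 / 0.991729 = 2.117513.
Step 5: Under H0, H ~ chi^2(3); p-value = 0.548378.
Step 6: alpha = 0.05. fail to reject H0.

H = 2.1175, df = 3, p = 0.548378, fail to reject H0.


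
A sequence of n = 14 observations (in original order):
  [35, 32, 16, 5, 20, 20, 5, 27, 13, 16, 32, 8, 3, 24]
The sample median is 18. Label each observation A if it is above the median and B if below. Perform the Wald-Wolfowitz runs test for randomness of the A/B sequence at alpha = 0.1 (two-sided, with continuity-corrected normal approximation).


Step 1: Compute median = 18; label A = above, B = below.
Labels in order: AABBAABABBABBA  (n_A = 7, n_B = 7)
Step 2: Count runs R = 9.
Step 3: Under H0 (random ordering), E[R] = 2*n_A*n_B/(n_A+n_B) + 1 = 2*7*7/14 + 1 = 8.0000.
        Var[R] = 2*n_A*n_B*(2*n_A*n_B - n_A - n_B) / ((n_A+n_B)^2 * (n_A+n_B-1)) = 8232/2548 = 3.2308.
        SD[R] = 1.7974.
Step 4: Continuity-corrected z = (R - 0.5 - E[R]) / SD[R] = (9 - 0.5 - 8.0000) / 1.7974 = 0.2782.
Step 5: Two-sided p-value via normal approximation = 2*(1 - Phi(|z|)) = 0.780879.
Step 6: alpha = 0.1. fail to reject H0.

R = 9, z = 0.2782, p = 0.780879, fail to reject H0.


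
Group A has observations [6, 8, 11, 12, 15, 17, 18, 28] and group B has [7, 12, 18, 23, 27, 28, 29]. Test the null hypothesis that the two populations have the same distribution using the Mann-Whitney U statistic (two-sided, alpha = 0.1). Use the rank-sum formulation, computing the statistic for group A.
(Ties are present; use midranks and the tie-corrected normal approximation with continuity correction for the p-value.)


Step 1: Combine and sort all 15 observations; assign midranks.
sorted (value, group): (6,X), (7,Y), (8,X), (11,X), (12,X), (12,Y), (15,X), (17,X), (18,X), (18,Y), (23,Y), (27,Y), (28,X), (28,Y), (29,Y)
ranks: 6->1, 7->2, 8->3, 11->4, 12->5.5, 12->5.5, 15->7, 17->8, 18->9.5, 18->9.5, 23->11, 27->12, 28->13.5, 28->13.5, 29->15
Step 2: Rank sum for X: R1 = 1 + 3 + 4 + 5.5 + 7 + 8 + 9.5 + 13.5 = 51.5.
Step 3: U_X = R1 - n1(n1+1)/2 = 51.5 - 8*9/2 = 51.5 - 36 = 15.5.
       U_Y = n1*n2 - U_X = 56 - 15.5 = 40.5.
Step 4: Ties are present, so use the tie-corrected normal approximation (with continuity correction) for the p-value.
Step 5: p-value = 0.163782; compare to alpha = 0.1. fail to reject H0.

U_X = 15.5, p = 0.163782, fail to reject H0 at alpha = 0.1.


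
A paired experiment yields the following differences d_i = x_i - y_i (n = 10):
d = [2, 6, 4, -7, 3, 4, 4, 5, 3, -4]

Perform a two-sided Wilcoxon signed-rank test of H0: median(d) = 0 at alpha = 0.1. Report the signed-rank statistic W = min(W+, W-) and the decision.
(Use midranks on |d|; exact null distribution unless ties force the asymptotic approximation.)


Step 1: Drop any zero differences (none here) and take |d_i|.
|d| = [2, 6, 4, 7, 3, 4, 4, 5, 3, 4]
Step 2: Midrank |d_i| (ties get averaged ranks).
ranks: |2|->1, |6|->9, |4|->5.5, |7|->10, |3|->2.5, |4|->5.5, |4|->5.5, |5|->8, |3|->2.5, |4|->5.5
Step 3: Attach original signs; sum ranks with positive sign and with negative sign.
W+ = 1 + 9 + 5.5 + 2.5 + 5.5 + 5.5 + 8 + 2.5 = 39.5
W- = 10 + 5.5 = 15.5
(Check: W+ + W- = 55 should equal n(n+1)/2 = 55.)
Step 4: Test statistic W = min(W+, W-) = 15.5.
Step 5: Ties in |d|, so use the tie-corrected normal approximation.
        E[W] = n(n+1)/4 = 10*11/4 = 27.5.
        Tie groups: |d|=3 (t=2), |d|=4 (t=4); sum(t^3 - t) = 66.
        Var[W] = n(n+1)(2n+1)/24 - sum(t^3-t)/48 = 2310/24 - 66/48 = 94.875.
        z = (W - E[W]) / sqrt(Var[W]) = (15.5 - 27.5) / 9.7404 = -1.2320.
        Two-sided p = 2*Phi(z) = 0.217955.
Step 6: alpha = 0.1. fail to reject H0.

W+ = 39.5, W- = 15.5, W = min = 15.5, p = 0.217955, fail to reject H0.


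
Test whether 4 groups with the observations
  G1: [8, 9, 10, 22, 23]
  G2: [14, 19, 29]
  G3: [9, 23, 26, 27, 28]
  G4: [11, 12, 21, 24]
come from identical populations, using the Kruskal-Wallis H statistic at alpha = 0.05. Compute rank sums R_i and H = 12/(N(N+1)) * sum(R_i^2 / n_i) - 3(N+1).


Step 1: Combine all N = 17 observations and assign midranks.
sorted (value, group, rank): (8,G1,1), (9,G1,2.5), (9,G3,2.5), (10,G1,4), (11,G4,5), (12,G4,6), (14,G2,7), (19,G2,8), (21,G4,9), (22,G1,10), (23,G1,11.5), (23,G3,11.5), (24,G4,13), (26,G3,14), (27,G3,15), (28,G3,16), (29,G2,17)
Step 2: Sum ranks within each group.
R_1 = 29 (n_1 = 5)
R_2 = 32 (n_2 = 3)
R_3 = 59 (n_3 = 5)
R_4 = 33 (n_4 = 4)
Step 3: H = 12/(N(N+1)) * sum(R_i^2/n_i) - 3(N+1)
     = 12/(17*18) * (29^2/5 + 32^2/3 + 59^2/5 + 33^2/4) - 3*18
     = 0.039216 * 1477.98 - 54
     = 3.960131.
Step 4: Ties present; correction factor C = 1 - 12/(17^3 - 17) = 0.997549. Corrected H = 3.960131 / 0.997549 = 3.969861.
Step 5: Under H0, H ~ chi^2(3); p-value = 0.264737.
Step 6: alpha = 0.05. fail to reject H0.

H = 3.9699, df = 3, p = 0.264737, fail to reject H0.


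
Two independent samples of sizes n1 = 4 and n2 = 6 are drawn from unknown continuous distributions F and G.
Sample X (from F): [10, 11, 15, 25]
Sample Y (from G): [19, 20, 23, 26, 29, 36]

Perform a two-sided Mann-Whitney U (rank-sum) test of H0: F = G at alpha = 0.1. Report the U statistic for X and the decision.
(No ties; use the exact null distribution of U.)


Step 1: Combine and sort all 10 observations; assign midranks.
sorted (value, group): (10,X), (11,X), (15,X), (19,Y), (20,Y), (23,Y), (25,X), (26,Y), (29,Y), (36,Y)
ranks: 10->1, 11->2, 15->3, 19->4, 20->5, 23->6, 25->7, 26->8, 29->9, 36->10
Step 2: Rank sum for X: R1 = 1 + 2 + 3 + 7 = 13.
Step 3: U_X = R1 - n1(n1+1)/2 = 13 - 4*5/2 = 13 - 10 = 3.
       U_Y = n1*n2 - U_X = 24 - 3 = 21.
Step 4: No ties, so the exact null distribution of U (based on enumerating the C(10,4) = 210 equally likely rank assignments) gives the two-sided p-value.
Step 5: p-value = 0.066667; compare to alpha = 0.1. reject H0.

U_X = 3, p = 0.066667, reject H0 at alpha = 0.1.


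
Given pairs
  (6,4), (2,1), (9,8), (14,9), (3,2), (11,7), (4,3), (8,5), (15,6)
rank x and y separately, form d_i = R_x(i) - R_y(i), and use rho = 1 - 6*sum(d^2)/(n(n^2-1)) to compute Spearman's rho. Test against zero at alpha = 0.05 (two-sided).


Step 1: Rank x and y separately (midranks; no ties here).
rank(x): 6->4, 2->1, 9->6, 14->8, 3->2, 11->7, 4->3, 8->5, 15->9
rank(y): 4->4, 1->1, 8->8, 9->9, 2->2, 7->7, 3->3, 5->5, 6->6
Step 2: d_i = R_x(i) - R_y(i); compute d_i^2.
  (4-4)^2=0, (1-1)^2=0, (6-8)^2=4, (8-9)^2=1, (2-2)^2=0, (7-7)^2=0, (3-3)^2=0, (5-5)^2=0, (9-6)^2=9
sum(d^2) = 14.
Step 3: rho = 1 - 6*14 / (9*(9^2 - 1)) = 1 - 84/720 = 0.883333.
Step 4: Under H0, t = rho * sqrt((n-2)/(1-rho^2)) = 4.9858 ~ t(7).
Step 5: Two-sided p-value from the t-distribution with 7 df = 0.001591.
Step 6: alpha = 0.05. reject H0.

rho = 0.8833, p = 0.001591, reject H0 at alpha = 0.05.


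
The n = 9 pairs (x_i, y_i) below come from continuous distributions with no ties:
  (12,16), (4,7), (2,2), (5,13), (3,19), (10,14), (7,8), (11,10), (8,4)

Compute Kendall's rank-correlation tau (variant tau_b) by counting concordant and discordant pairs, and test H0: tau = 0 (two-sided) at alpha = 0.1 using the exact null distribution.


Step 1: Enumerate the 36 unordered pairs (i,j) with i<j and classify each by sign(x_j-x_i) * sign(y_j-y_i).
  (1,2):dx=-8,dy=-9->C; (1,3):dx=-10,dy=-14->C; (1,4):dx=-7,dy=-3->C; (1,5):dx=-9,dy=+3->D
  (1,6):dx=-2,dy=-2->C; (1,7):dx=-5,dy=-8->C; (1,8):dx=-1,dy=-6->C; (1,9):dx=-4,dy=-12->C
  (2,3):dx=-2,dy=-5->C; (2,4):dx=+1,dy=+6->C; (2,5):dx=-1,dy=+12->D; (2,6):dx=+6,dy=+7->C
  (2,7):dx=+3,dy=+1->C; (2,8):dx=+7,dy=+3->C; (2,9):dx=+4,dy=-3->D; (3,4):dx=+3,dy=+11->C
  (3,5):dx=+1,dy=+17->C; (3,6):dx=+8,dy=+12->C; (3,7):dx=+5,dy=+6->C; (3,8):dx=+9,dy=+8->C
  (3,9):dx=+6,dy=+2->C; (4,5):dx=-2,dy=+6->D; (4,6):dx=+5,dy=+1->C; (4,7):dx=+2,dy=-5->D
  (4,8):dx=+6,dy=-3->D; (4,9):dx=+3,dy=-9->D; (5,6):dx=+7,dy=-5->D; (5,7):dx=+4,dy=-11->D
  (5,8):dx=+8,dy=-9->D; (5,9):dx=+5,dy=-15->D; (6,7):dx=-3,dy=-6->C; (6,8):dx=+1,dy=-4->D
  (6,9):dx=-2,dy=-10->C; (7,8):dx=+4,dy=+2->C; (7,9):dx=+1,dy=-4->D; (8,9):dx=-3,dy=-6->C
Step 2: C = 23, D = 13, total pairs = 36.
Step 3: tau = (C - D)/(n(n-1)/2) = (23 - 13)/36 = 0.277778.
Step 4: Exact two-sided p-value (enumerate n! = 362880 permutations of y under H0): p = 0.358488.
Step 5: alpha = 0.1. fail to reject H0.

tau_b = 0.2778 (C=23, D=13), p = 0.358488, fail to reject H0.


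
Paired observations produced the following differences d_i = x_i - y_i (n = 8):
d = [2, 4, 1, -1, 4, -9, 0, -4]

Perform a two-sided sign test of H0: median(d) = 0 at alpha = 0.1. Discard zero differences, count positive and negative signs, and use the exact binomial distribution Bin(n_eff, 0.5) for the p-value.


Step 1: Discard zero differences. Original n = 8; n_eff = number of nonzero differences = 7.
Nonzero differences (with sign): +2, +4, +1, -1, +4, -9, -4
Step 2: Count signs: positive = 4, negative = 3.
Step 3: Under H0: P(positive) = 0.5, so the number of positives S ~ Bin(7, 0.5).
Step 4: Two-sided exact p-value = sum of Bin(7,0.5) probabilities at or below the observed probability = 1.000000.
Step 5: alpha = 0.1. fail to reject H0.

n_eff = 7, pos = 4, neg = 3, p = 1.000000, fail to reject H0.


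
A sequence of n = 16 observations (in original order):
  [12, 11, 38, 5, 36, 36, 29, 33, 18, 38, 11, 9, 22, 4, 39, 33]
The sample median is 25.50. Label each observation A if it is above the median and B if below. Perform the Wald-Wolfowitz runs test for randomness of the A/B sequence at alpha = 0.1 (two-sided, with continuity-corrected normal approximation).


Step 1: Compute median = 25.50; label A = above, B = below.
Labels in order: BBABAAAABABBBBAA  (n_A = 8, n_B = 8)
Step 2: Count runs R = 8.
Step 3: Under H0 (random ordering), E[R] = 2*n_A*n_B/(n_A+n_B) + 1 = 2*8*8/16 + 1 = 9.0000.
        Var[R] = 2*n_A*n_B*(2*n_A*n_B - n_A - n_B) / ((n_A+n_B)^2 * (n_A+n_B-1)) = 14336/3840 = 3.7333.
        SD[R] = 1.9322.
Step 4: Continuity-corrected z = (R + 0.5 - E[R]) / SD[R] = (8 + 0.5 - 9.0000) / 1.9322 = -0.2588.
Step 5: Two-sided p-value via normal approximation = 2*(1 - Phi(|z|)) = 0.795809.
Step 6: alpha = 0.1. fail to reject H0.

R = 8, z = -0.2588, p = 0.795809, fail to reject H0.


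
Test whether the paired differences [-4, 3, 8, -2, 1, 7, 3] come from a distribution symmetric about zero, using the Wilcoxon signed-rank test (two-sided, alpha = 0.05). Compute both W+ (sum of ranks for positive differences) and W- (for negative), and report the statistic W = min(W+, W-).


Step 1: Drop any zero differences (none here) and take |d_i|.
|d| = [4, 3, 8, 2, 1, 7, 3]
Step 2: Midrank |d_i| (ties get averaged ranks).
ranks: |4|->5, |3|->3.5, |8|->7, |2|->2, |1|->1, |7|->6, |3|->3.5
Step 3: Attach original signs; sum ranks with positive sign and with negative sign.
W+ = 3.5 + 7 + 1 + 6 + 3.5 = 21
W- = 5 + 2 = 7
(Check: W+ + W- = 28 should equal n(n+1)/2 = 28.)
Step 4: Test statistic W = min(W+, W-) = 7.
Step 5: Ties in |d|, so use the tie-corrected normal approximation.
        E[W] = n(n+1)/4 = 7*8/4 = 14.
        Tie groups: |d|=3 (t=2); sum(t^3 - t) = 6.
        Var[W] = n(n+1)(2n+1)/24 - sum(t^3-t)/48 = 840/24 - 6/48 = 34.875.
        z = (W - E[W]) / sqrt(Var[W]) = (7 - 14) / 5.9055 = -1.1853.
        Two-sided p = 2*Phi(z) = 0.235885.
Step 6: alpha = 0.05. fail to reject H0.

W+ = 21, W- = 7, W = min = 7, p = 0.235885, fail to reject H0.


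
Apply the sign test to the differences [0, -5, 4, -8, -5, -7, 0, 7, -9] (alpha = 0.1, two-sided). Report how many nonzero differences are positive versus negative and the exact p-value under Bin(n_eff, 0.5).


Step 1: Discard zero differences. Original n = 9; n_eff = number of nonzero differences = 7.
Nonzero differences (with sign): -5, +4, -8, -5, -7, +7, -9
Step 2: Count signs: positive = 2, negative = 5.
Step 3: Under H0: P(positive) = 0.5, so the number of positives S ~ Bin(7, 0.5).
Step 4: Two-sided exact p-value = sum of Bin(7,0.5) probabilities at or below the observed probability = 0.453125.
Step 5: alpha = 0.1. fail to reject H0.

n_eff = 7, pos = 2, neg = 5, p = 0.453125, fail to reject H0.


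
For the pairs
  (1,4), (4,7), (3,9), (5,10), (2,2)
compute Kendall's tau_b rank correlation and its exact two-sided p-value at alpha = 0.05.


Step 1: Enumerate the 10 unordered pairs (i,j) with i<j and classify each by sign(x_j-x_i) * sign(y_j-y_i).
  (1,2):dx=+3,dy=+3->C; (1,3):dx=+2,dy=+5->C; (1,4):dx=+4,dy=+6->C; (1,5):dx=+1,dy=-2->D
  (2,3):dx=-1,dy=+2->D; (2,4):dx=+1,dy=+3->C; (2,5):dx=-2,dy=-5->C; (3,4):dx=+2,dy=+1->C
  (3,5):dx=-1,dy=-7->C; (4,5):dx=-3,dy=-8->C
Step 2: C = 8, D = 2, total pairs = 10.
Step 3: tau = (C - D)/(n(n-1)/2) = (8 - 2)/10 = 0.600000.
Step 4: Exact two-sided p-value (enumerate n! = 120 permutations of y under H0): p = 0.233333.
Step 5: alpha = 0.05. fail to reject H0.

tau_b = 0.6000 (C=8, D=2), p = 0.233333, fail to reject H0.


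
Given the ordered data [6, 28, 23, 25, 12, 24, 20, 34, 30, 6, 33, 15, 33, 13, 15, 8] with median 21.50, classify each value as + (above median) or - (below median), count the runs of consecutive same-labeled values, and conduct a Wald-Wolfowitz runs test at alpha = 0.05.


Step 1: Compute median = 21.50; label A = above, B = below.
Labels in order: BAAABABAABABABBB  (n_A = 8, n_B = 8)
Step 2: Count runs R = 11.
Step 3: Under H0 (random ordering), E[R] = 2*n_A*n_B/(n_A+n_B) + 1 = 2*8*8/16 + 1 = 9.0000.
        Var[R] = 2*n_A*n_B*(2*n_A*n_B - n_A - n_B) / ((n_A+n_B)^2 * (n_A+n_B-1)) = 14336/3840 = 3.7333.
        SD[R] = 1.9322.
Step 4: Continuity-corrected z = (R - 0.5 - E[R]) / SD[R] = (11 - 0.5 - 9.0000) / 1.9322 = 0.7763.
Step 5: Two-sided p-value via normal approximation = 2*(1 - Phi(|z|)) = 0.437558.
Step 6: alpha = 0.05. fail to reject H0.

R = 11, z = 0.7763, p = 0.437558, fail to reject H0.


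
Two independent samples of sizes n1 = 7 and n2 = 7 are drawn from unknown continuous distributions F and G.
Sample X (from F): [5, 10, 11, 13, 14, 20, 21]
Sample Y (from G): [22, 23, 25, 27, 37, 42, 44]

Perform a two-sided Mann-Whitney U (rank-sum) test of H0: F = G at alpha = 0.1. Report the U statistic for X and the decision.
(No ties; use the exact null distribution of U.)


Step 1: Combine and sort all 14 observations; assign midranks.
sorted (value, group): (5,X), (10,X), (11,X), (13,X), (14,X), (20,X), (21,X), (22,Y), (23,Y), (25,Y), (27,Y), (37,Y), (42,Y), (44,Y)
ranks: 5->1, 10->2, 11->3, 13->4, 14->5, 20->6, 21->7, 22->8, 23->9, 25->10, 27->11, 37->12, 42->13, 44->14
Step 2: Rank sum for X: R1 = 1 + 2 + 3 + 4 + 5 + 6 + 7 = 28.
Step 3: U_X = R1 - n1(n1+1)/2 = 28 - 7*8/2 = 28 - 28 = 0.
       U_Y = n1*n2 - U_X = 49 - 0 = 49.
Step 4: No ties, so the exact null distribution of U (based on enumerating the C(14,7) = 3432 equally likely rank assignments) gives the two-sided p-value.
Step 5: p-value = 0.000583; compare to alpha = 0.1. reject H0.

U_X = 0, p = 0.000583, reject H0 at alpha = 0.1.


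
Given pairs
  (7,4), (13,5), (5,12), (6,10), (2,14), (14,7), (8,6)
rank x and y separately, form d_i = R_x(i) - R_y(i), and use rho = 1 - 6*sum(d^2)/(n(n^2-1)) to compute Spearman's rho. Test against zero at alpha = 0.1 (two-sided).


Step 1: Rank x and y separately (midranks; no ties here).
rank(x): 7->4, 13->6, 5->2, 6->3, 2->1, 14->7, 8->5
rank(y): 4->1, 5->2, 12->6, 10->5, 14->7, 7->4, 6->3
Step 2: d_i = R_x(i) - R_y(i); compute d_i^2.
  (4-1)^2=9, (6-2)^2=16, (2-6)^2=16, (3-5)^2=4, (1-7)^2=36, (7-4)^2=9, (5-3)^2=4
sum(d^2) = 94.
Step 3: rho = 1 - 6*94 / (7*(7^2 - 1)) = 1 - 564/336 = -0.678571.
Step 4: Under H0, t = rho * sqrt((n-2)/(1-rho^2)) = -2.0657 ~ t(5).
Step 5: Two-sided p-value from the t-distribution with 5 df = 0.093750.
Step 6: alpha = 0.1. reject H0.

rho = -0.6786, p = 0.093750, reject H0 at alpha = 0.1.


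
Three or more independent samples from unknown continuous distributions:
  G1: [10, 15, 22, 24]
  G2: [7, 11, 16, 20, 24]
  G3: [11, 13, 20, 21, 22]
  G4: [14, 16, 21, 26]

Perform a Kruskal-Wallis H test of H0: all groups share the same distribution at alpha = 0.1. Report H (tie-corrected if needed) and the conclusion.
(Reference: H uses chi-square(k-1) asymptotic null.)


Step 1: Combine all N = 18 observations and assign midranks.
sorted (value, group, rank): (7,G2,1), (10,G1,2), (11,G2,3.5), (11,G3,3.5), (13,G3,5), (14,G4,6), (15,G1,7), (16,G2,8.5), (16,G4,8.5), (20,G2,10.5), (20,G3,10.5), (21,G3,12.5), (21,G4,12.5), (22,G1,14.5), (22,G3,14.5), (24,G1,16.5), (24,G2,16.5), (26,G4,18)
Step 2: Sum ranks within each group.
R_1 = 40 (n_1 = 4)
R_2 = 40 (n_2 = 5)
R_3 = 46 (n_3 = 5)
R_4 = 45 (n_4 = 4)
Step 3: H = 12/(N(N+1)) * sum(R_i^2/n_i) - 3(N+1)
     = 12/(18*19) * (40^2/4 + 40^2/5 + 46^2/5 + 45^2/4) - 3*19
     = 0.035088 * 1649.45 - 57
     = 0.875439.
Step 4: Ties present; correction factor C = 1 - 36/(18^3 - 18) = 0.993808. Corrected H = 0.875439 / 0.993808 = 0.880893.
Step 5: Under H0, H ~ chi^2(3); p-value = 0.830036.
Step 6: alpha = 0.1. fail to reject H0.

H = 0.8809, df = 3, p = 0.830036, fail to reject H0.


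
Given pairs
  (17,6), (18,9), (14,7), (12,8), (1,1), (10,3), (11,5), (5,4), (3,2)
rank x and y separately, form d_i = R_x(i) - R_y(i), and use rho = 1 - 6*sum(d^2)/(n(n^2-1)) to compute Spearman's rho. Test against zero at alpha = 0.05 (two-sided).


Step 1: Rank x and y separately (midranks; no ties here).
rank(x): 17->8, 18->9, 14->7, 12->6, 1->1, 10->4, 11->5, 5->3, 3->2
rank(y): 6->6, 9->9, 7->7, 8->8, 1->1, 3->3, 5->5, 4->4, 2->2
Step 2: d_i = R_x(i) - R_y(i); compute d_i^2.
  (8-6)^2=4, (9-9)^2=0, (7-7)^2=0, (6-8)^2=4, (1-1)^2=0, (4-3)^2=1, (5-5)^2=0, (3-4)^2=1, (2-2)^2=0
sum(d^2) = 10.
Step 3: rho = 1 - 6*10 / (9*(9^2 - 1)) = 1 - 60/720 = 0.916667.
Step 4: Under H0, t = rho * sqrt((n-2)/(1-rho^2)) = 6.0685 ~ t(7).
Step 5: Two-sided p-value from the t-distribution with 7 df = 0.000507.
Step 6: alpha = 0.05. reject H0.

rho = 0.9167, p = 0.000507, reject H0 at alpha = 0.05.


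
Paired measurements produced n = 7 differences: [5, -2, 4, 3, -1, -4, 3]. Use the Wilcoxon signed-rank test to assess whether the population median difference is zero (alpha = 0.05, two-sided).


Step 1: Drop any zero differences (none here) and take |d_i|.
|d| = [5, 2, 4, 3, 1, 4, 3]
Step 2: Midrank |d_i| (ties get averaged ranks).
ranks: |5|->7, |2|->2, |4|->5.5, |3|->3.5, |1|->1, |4|->5.5, |3|->3.5
Step 3: Attach original signs; sum ranks with positive sign and with negative sign.
W+ = 7 + 5.5 + 3.5 + 3.5 = 19.5
W- = 2 + 1 + 5.5 = 8.5
(Check: W+ + W- = 28 should equal n(n+1)/2 = 28.)
Step 4: Test statistic W = min(W+, W-) = 8.5.
Step 5: Ties in |d|, so use the tie-corrected normal approximation.
        E[W] = n(n+1)/4 = 7*8/4 = 14.
        Tie groups: |d|=3 (t=2), |d|=4 (t=2); sum(t^3 - t) = 12.
        Var[W] = n(n+1)(2n+1)/24 - sum(t^3-t)/48 = 840/24 - 12/48 = 34.75.
        z = (W - E[W]) / sqrt(Var[W]) = (8.5 - 14) / 5.8949 = -0.9330.
        Two-sided p = 2*Phi(z) = 0.350816.
Step 6: alpha = 0.05. fail to reject H0.

W+ = 19.5, W- = 8.5, W = min = 8.5, p = 0.350816, fail to reject H0.


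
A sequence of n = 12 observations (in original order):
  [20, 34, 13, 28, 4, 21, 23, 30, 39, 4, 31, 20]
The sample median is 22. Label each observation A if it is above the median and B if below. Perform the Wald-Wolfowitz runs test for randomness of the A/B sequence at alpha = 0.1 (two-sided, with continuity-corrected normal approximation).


Step 1: Compute median = 22; label A = above, B = below.
Labels in order: BABABBAAABAB  (n_A = 6, n_B = 6)
Step 2: Count runs R = 9.
Step 3: Under H0 (random ordering), E[R] = 2*n_A*n_B/(n_A+n_B) + 1 = 2*6*6/12 + 1 = 7.0000.
        Var[R] = 2*n_A*n_B*(2*n_A*n_B - n_A - n_B) / ((n_A+n_B)^2 * (n_A+n_B-1)) = 4320/1584 = 2.7273.
        SD[R] = 1.6514.
Step 4: Continuity-corrected z = (R - 0.5 - E[R]) / SD[R] = (9 - 0.5 - 7.0000) / 1.6514 = 0.9083.
Step 5: Two-sided p-value via normal approximation = 2*(1 - Phi(|z|)) = 0.363722.
Step 6: alpha = 0.1. fail to reject H0.

R = 9, z = 0.9083, p = 0.363722, fail to reject H0.


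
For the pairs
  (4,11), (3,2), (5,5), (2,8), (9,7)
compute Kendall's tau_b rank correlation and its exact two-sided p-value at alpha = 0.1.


Step 1: Enumerate the 10 unordered pairs (i,j) with i<j and classify each by sign(x_j-x_i) * sign(y_j-y_i).
  (1,2):dx=-1,dy=-9->C; (1,3):dx=+1,dy=-6->D; (1,4):dx=-2,dy=-3->C; (1,5):dx=+5,dy=-4->D
  (2,3):dx=+2,dy=+3->C; (2,4):dx=-1,dy=+6->D; (2,5):dx=+6,dy=+5->C; (3,4):dx=-3,dy=+3->D
  (3,5):dx=+4,dy=+2->C; (4,5):dx=+7,dy=-1->D
Step 2: C = 5, D = 5, total pairs = 10.
Step 3: tau = (C - D)/(n(n-1)/2) = (5 - 5)/10 = 0.000000.
Step 4: Exact two-sided p-value (enumerate n! = 120 permutations of y under H0): p = 1.000000.
Step 5: alpha = 0.1. fail to reject H0.

tau_b = 0.0000 (C=5, D=5), p = 1.000000, fail to reject H0.


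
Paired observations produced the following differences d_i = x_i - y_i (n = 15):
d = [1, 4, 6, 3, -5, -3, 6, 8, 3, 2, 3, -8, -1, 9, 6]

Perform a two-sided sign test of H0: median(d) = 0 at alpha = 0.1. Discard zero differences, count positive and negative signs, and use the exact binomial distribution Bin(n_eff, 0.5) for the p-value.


Step 1: Discard zero differences. Original n = 15; n_eff = number of nonzero differences = 15.
Nonzero differences (with sign): +1, +4, +6, +3, -5, -3, +6, +8, +3, +2, +3, -8, -1, +9, +6
Step 2: Count signs: positive = 11, negative = 4.
Step 3: Under H0: P(positive) = 0.5, so the number of positives S ~ Bin(15, 0.5).
Step 4: Two-sided exact p-value = sum of Bin(15,0.5) probabilities at or below the observed probability = 0.118469.
Step 5: alpha = 0.1. fail to reject H0.

n_eff = 15, pos = 11, neg = 4, p = 0.118469, fail to reject H0.


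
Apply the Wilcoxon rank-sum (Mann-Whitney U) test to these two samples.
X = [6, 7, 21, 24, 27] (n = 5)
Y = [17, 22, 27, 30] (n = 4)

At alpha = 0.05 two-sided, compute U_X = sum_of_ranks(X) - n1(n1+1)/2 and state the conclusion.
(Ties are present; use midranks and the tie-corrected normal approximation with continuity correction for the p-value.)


Step 1: Combine and sort all 9 observations; assign midranks.
sorted (value, group): (6,X), (7,X), (17,Y), (21,X), (22,Y), (24,X), (27,X), (27,Y), (30,Y)
ranks: 6->1, 7->2, 17->3, 21->4, 22->5, 24->6, 27->7.5, 27->7.5, 30->9
Step 2: Rank sum for X: R1 = 1 + 2 + 4 + 6 + 7.5 = 20.5.
Step 3: U_X = R1 - n1(n1+1)/2 = 20.5 - 5*6/2 = 20.5 - 15 = 5.5.
       U_Y = n1*n2 - U_X = 20 - 5.5 = 14.5.
Step 4: Ties are present, so use the tie-corrected normal approximation (with continuity correction) for the p-value.
Step 5: p-value = 0.325163; compare to alpha = 0.05. fail to reject H0.

U_X = 5.5, p = 0.325163, fail to reject H0 at alpha = 0.05.
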